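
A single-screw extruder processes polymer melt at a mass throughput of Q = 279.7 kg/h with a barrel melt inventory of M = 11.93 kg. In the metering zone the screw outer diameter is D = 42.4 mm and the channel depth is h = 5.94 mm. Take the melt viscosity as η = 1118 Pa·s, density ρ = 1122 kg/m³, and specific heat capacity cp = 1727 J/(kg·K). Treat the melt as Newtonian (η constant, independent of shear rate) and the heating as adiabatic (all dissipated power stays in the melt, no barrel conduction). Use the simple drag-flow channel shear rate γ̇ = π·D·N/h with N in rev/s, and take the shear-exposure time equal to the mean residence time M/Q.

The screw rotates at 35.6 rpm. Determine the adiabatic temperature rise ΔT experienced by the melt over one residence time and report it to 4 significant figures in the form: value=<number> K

value=15.68 K

Convert throughput: Q = 279.7 kg/h = 279.7/3600 = 0.0776944 kg/s
Mean residence time: t_res = M/Q_s = 11.93 kg / 0.0776944 kg/s = 153.55 s
D = 42.4 mm = 0.0424 m;  h = 5.94 mm = 0.00594 m;  N = 35.6 rpm / 60 = 0.593333 rev/s
Shear rate: γ̇ = πDN/h = π·0.0424·0.593333/0.00594 = 13.3054 s⁻¹
Adiabatic rise: ΔT = η γ̇² t_res / (ρ cp) = 1118·(13.3054)²·153.55 / (1122·1727) = 15.6842 K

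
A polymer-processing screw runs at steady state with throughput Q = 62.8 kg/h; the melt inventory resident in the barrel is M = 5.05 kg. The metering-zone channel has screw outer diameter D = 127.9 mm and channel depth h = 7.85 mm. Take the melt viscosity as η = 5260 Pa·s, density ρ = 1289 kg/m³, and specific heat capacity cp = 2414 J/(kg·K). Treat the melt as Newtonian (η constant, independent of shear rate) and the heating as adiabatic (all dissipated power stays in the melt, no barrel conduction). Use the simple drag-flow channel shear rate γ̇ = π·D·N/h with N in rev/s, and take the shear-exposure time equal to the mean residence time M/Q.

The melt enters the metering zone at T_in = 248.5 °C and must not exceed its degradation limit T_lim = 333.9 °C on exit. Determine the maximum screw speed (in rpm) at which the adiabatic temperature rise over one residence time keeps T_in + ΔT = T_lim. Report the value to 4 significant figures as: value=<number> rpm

value=15.49 rpm

Convert throughput: Q = 62.8 kg/h = 62.8/3600 = 0.0174444 kg/s
Mean residence time: t_res = M/Q_s = 5.05 kg / 0.0174444 kg/s = 289.49 s
Geometry in SI: D = 127.9 mm → 0.1279 m, h = 7.85 mm → 0.00785 m
Allowable rise: ΔT_a = T_lim − T_in = 333.9 − 248.5 = 85.4 K
Invert ΔT = ηγ̇²t_res/(ρcp) for γ̇: γ̇_max² = ΔT_a ρ cp / (η t_res) = 85.4·1289·2414 / (5260·289.49) = 174.513 s⁻²
γ̇_max = sqrt(174.513) = 13.2103 s⁻¹
N_max = γ̇_max·h / (π·D) = 13.2103 · 0.00785 / (π · 0.1279) = 0.258085 rev/s = 15.4851 rpm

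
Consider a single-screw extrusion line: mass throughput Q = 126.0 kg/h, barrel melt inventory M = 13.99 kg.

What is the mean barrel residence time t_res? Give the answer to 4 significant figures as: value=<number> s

Throughput in SI: Q_s = 126.0 kg/h ÷ 3600 s/h = 0.035 kg/s
Mean residence time: t_res = M/Q_s = 13.99 kg / 0.035 kg/s = 399.714 s

value=399.7 s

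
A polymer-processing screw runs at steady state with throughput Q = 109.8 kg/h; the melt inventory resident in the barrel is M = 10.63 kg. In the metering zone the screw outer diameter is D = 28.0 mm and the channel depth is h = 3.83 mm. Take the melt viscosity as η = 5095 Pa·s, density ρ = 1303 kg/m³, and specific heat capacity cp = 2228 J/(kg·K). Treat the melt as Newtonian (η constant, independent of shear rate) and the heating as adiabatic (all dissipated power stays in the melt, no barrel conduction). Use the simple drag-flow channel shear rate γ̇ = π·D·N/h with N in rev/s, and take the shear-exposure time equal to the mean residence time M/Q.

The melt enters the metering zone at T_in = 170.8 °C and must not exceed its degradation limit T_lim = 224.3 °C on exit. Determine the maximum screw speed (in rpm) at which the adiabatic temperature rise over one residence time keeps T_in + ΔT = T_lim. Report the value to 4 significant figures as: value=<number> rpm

Convert throughput: Q = 109.8 kg/h = 109.8/3600 = 0.0305 kg/s
t_res = M / Q_s = 10.63 ÷ 0.0305 = 348.525 s
D = 28.0 mm = 0.028 m;  h = 3.83 mm = 0.00383 m
ΔT_a = T_lim − T_in = 224.3 °C − 170.8 °C = 53.5 K
γ̇_max² = ΔT_a·ρ·cp/(η·t_res) = 53.5·1303·2228/(5095·348.525) = 87.4653 s⁻²
γ̇_max = √87.4653 = 9.35229 s⁻¹
N_max = γ̇_max h / (πD) = 9.35229·0.00383/(π·0.028) = 0.407201 rev/s → ×60 = 24.4321 rpm

value=24.43 rpm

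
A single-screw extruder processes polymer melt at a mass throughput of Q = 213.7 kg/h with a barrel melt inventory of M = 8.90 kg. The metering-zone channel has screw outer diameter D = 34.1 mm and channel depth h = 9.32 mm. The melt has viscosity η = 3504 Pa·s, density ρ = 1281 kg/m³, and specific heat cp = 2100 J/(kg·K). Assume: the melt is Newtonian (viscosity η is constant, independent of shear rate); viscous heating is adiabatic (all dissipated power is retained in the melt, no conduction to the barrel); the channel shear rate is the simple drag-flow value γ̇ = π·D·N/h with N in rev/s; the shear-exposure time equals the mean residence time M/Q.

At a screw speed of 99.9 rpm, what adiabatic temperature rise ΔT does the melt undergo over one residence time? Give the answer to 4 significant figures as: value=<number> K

Convert throughput: Q = 213.7 kg/h = 213.7/3600 = 0.0593611 kg/s
t_res = M / Q_s = 8.90 / 0.0593611 = 149.93 s
Convert to SI: D = 0.0341 m, h = 0.00932 m, N = 99.9/60 = 1.665 rev/s
γ̇ = π·D·N / h = π · 0.0341 · 1.665 / 0.00932 = 19.1383 s⁻¹
Adiabatic rise: ΔT = η γ̇² t_res / (ρ cp) = 3504·(19.1383)²·149.93 / (1281·2100) = 71.5301 K

value=71.53 K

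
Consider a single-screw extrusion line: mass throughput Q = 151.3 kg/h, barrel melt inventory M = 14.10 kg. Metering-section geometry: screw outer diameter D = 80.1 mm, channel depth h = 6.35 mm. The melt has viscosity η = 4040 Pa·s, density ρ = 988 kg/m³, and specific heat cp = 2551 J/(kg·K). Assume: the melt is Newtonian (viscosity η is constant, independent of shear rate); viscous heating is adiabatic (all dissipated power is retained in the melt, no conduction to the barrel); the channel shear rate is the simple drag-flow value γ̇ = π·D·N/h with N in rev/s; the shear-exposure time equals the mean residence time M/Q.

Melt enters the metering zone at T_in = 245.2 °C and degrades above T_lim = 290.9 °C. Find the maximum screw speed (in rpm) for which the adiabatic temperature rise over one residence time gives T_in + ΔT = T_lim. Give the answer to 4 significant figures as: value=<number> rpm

value=13.96 rpm

Convert throughput: Q = 151.3 kg/h = 151.3/3600 = 0.0420278 kg/s
Mean residence time: t_res = M/Q_s = 14.10 kg / 0.0420278 kg/s = 335.492 s
D = 80.1 mm = 0.0801 m;  h = 6.35 mm = 0.00635 m
Allowable rise: ΔT_a = T_lim − T_in = 290.9 − 245.2 = 45.7 K
γ̇_max² = ΔT_a·ρ·cp/(η·t_res) = 45.7·988·2551/(4040·335.492) = 84.9806 s⁻²
Take the square root: γ̇_max = √(84.9806) = 9.21849 s⁻¹
Solve γ̇ = πDN/h for N: N_max = γ̇_max·h/(π·D) = 9.21849 × 0.00635 / (π × 0.0801) = 0.232622 rev/s = 13.9573 rpm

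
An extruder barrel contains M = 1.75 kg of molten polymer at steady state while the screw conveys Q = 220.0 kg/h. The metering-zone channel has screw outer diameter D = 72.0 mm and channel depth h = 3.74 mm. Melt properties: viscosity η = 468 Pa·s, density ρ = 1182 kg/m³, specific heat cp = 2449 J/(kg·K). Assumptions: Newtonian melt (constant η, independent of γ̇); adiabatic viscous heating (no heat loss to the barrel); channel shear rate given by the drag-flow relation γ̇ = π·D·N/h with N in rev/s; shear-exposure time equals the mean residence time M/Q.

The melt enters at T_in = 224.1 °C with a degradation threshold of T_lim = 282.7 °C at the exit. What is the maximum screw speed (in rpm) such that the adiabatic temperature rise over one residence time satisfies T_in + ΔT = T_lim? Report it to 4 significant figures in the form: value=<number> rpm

Throughput in SI: Q_s = 220.0 kg/h ÷ 3600 s/h = 0.0611111 kg/s
t_res = M / Q_s = 1.75 ÷ 0.0611111 = 28.6364 s
Geometry in SI: D = 72.0 mm → 0.072 m, h = 3.74 mm → 0.00374 m
ΔT_a = T_lim − T_in = 282.7 °C − 224.1 °C = 58.6 K
γ̇_max² = ΔT_a·ρ·cp/(η·t_res) = 58.6·1182·2449/(468·28.6364) = 12657.3 s⁻²
Take the square root: γ̇_max = √(12657.3) = 112.505 s⁻¹
Solve γ̇ = πDN/h for N: N_max = γ̇_max·h/(π·D) = 112.505 × 0.00374 / (π × 0.072) = 1.8602 rev/s = 111.612 rpm

value=111.6 rpm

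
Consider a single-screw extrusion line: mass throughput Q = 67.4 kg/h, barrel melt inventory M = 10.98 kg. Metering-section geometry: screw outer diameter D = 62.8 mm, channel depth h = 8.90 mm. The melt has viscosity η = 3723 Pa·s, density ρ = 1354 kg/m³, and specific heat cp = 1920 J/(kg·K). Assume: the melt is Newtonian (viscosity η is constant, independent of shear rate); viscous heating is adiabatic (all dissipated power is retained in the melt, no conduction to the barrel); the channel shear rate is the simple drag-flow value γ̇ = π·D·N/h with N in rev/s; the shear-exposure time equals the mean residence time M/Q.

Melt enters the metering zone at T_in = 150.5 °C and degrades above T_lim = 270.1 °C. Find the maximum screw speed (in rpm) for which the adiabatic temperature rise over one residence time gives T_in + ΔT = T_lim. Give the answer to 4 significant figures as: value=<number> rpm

Convert throughput: Q = 67.4 kg/h = 67.4/3600 = 0.0187222 kg/s
Mean residence time: t_res = M/Q_s = 10.98 kg / 0.0187222 kg/s = 586.469 s
D = 62.8 mm = 0.0628 m;  h = 8.90 mm = 0.0089 m
Allowable rise: ΔT_a = T_lim − T_in = 270.1 − 150.5 = 119.6 K
γ̇_max² = ΔT_a·ρ·cp / (η·t_res) = [119.6 × 1354 × 1920] / [3723 × 586.469] = 142.401 s⁻²
γ̇_max = sqrt(142.401) = 11.9332 s⁻¹
Solve γ̇ = πDN/h for N: N_max = γ̇_max·h/(π·D) = 11.9332 × 0.0089 / (π × 0.0628) = 0.538316 rev/s = 32.2989 rpm

value=32.30 rpm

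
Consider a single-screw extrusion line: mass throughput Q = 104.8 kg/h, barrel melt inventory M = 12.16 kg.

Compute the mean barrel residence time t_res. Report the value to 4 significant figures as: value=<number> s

Throughput in SI: Q_s = 104.8 kg/h ÷ 3600 s/h = 0.0291111 kg/s
t_res = M / Q_s = 12.16 / 0.0291111 = 417.71 s

value=417.7 s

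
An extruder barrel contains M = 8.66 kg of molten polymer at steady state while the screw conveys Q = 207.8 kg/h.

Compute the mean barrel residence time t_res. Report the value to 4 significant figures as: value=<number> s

value=150.0 s

Q_s = Q / 3600 = 207.8 / 3600 = 0.0577222 kg/s
t_res = M / Q_s = 8.66 / 0.0577222 = 150.029 s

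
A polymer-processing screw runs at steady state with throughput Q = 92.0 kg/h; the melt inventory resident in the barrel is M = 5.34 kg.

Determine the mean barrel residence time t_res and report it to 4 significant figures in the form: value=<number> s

Convert throughput: Q = 92.0 kg/h = 92.0/3600 = 0.0255556 kg/s
Mean residence time: t_res = M/Q_s = 5.34 kg / 0.0255556 kg/s = 208.957 s

value=209.0 s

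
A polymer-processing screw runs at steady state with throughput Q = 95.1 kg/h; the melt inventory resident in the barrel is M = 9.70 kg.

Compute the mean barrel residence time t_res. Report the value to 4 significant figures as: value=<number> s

value=367.2 s

Throughput in SI: Q_s = 95.1 kg/h ÷ 3600 s/h = 0.0264167 kg/s
t_res = M / Q_s = 9.70 ÷ 0.0264167 = 367.192 s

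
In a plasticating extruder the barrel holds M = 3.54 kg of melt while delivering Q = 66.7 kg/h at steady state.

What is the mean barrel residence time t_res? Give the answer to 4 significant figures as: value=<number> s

value=191.1 s

Q_s = Q / 3600 = 66.7 / 3600 = 0.0185278 kg/s
t_res = M / Q_s = 3.54 / 0.0185278 = 191.064 s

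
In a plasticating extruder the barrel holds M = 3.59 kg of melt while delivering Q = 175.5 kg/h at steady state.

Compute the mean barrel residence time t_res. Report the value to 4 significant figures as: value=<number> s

Convert throughput: Q = 175.5 kg/h = 175.5/3600 = 0.04875 kg/s
Mean residence time: t_res = M/Q_s = 3.59 kg / 0.04875 kg/s = 73.641 s

value=73.64 s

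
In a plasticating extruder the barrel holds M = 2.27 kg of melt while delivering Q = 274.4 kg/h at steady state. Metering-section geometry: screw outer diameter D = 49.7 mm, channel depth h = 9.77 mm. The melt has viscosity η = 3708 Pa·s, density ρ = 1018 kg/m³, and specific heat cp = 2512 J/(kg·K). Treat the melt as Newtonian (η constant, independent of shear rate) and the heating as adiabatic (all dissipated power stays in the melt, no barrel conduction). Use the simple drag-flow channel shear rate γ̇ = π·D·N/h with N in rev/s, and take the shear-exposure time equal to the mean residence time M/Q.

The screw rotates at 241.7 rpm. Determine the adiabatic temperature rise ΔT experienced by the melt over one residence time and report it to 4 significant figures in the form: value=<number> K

Throughput in SI: Q_s = 274.4 kg/h ÷ 3600 s/h = 0.0762222 kg/s
t_res = M / Q_s = 2.27 / 0.0762222 = 29.7813 s
Convert to SI: D = 0.0497 m, h = 0.00977 m, N = 241.7/60 = 4.02833 rev/s
Shear rate: γ̇ = πDN/h = π·0.0497·4.02833/0.00977 = 64.3779 s⁻¹
Adiabatic rise: ΔT = η γ̇² t_res / (ρ cp) = 3708·(64.3779)²·29.7813 / (1018·2512) = 178.974 K

value=179.0 K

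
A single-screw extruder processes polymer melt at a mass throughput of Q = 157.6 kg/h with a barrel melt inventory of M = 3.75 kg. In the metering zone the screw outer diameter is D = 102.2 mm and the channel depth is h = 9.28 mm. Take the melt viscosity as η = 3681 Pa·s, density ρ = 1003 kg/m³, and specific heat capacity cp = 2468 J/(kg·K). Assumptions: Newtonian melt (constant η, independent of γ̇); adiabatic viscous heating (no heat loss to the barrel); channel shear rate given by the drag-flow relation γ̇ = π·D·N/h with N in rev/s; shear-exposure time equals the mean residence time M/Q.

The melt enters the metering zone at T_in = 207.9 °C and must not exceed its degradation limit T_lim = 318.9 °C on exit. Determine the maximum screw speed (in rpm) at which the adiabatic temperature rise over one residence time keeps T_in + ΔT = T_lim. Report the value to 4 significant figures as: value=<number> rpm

Q_s = Q / 3600 = 157.6 / 3600 = 0.0437778 kg/s
t_res = M / Q_s = 3.75 / 0.0437778 = 85.6599 s
D = 102.2 mm = 0.1022 m;  h = 9.28 mm = 0.00928 m
Allowable rise: ΔT_a = T_lim − T_in = 318.9 − 207.9 = 111 K
Invert ΔT = ηγ̇²t_res/(ρcp) for γ̇: γ̇_max² = ΔT_a ρ cp / (η t_res) = 111·1003·2468 / (3681·85.6599) = 871.416 s⁻²
Take the square root: γ̇_max = √(871.416) = 29.5198 s⁻¹
Solve γ̇ = πDN/h for N: N_max = γ̇_max·h/(π·D) = 29.5198 × 0.00928 / (π × 0.1022) = 0.853218 rev/s = 51.1931 rpm

value=51.19 rpm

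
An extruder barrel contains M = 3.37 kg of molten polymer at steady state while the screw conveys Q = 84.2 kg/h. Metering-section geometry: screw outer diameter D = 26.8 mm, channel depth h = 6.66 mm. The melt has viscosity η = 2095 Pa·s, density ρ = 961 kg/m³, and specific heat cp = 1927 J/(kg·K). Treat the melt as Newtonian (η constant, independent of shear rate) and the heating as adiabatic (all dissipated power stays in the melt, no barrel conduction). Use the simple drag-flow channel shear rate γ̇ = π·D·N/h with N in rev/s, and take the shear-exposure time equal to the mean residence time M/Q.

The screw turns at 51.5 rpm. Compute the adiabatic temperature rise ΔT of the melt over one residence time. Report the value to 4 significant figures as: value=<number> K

Convert throughput: Q = 84.2 kg/h = 84.2/3600 = 0.0233889 kg/s
t_res = M / Q_s = 3.37 ÷ 0.0233889 = 144.086 s
Convert to SI: D = 0.0268 m, h = 0.00666 m, N = 51.5/60 = 0.858333 rev/s
γ̇ = π·D·N / h = π · 0.0268 · 0.858333 / 0.00666 = 10.8509 s⁻¹
Adiabatic rise: ΔT = η γ̇² t_res / (ρ cp) = 2095·(10.8509)²·144.086 / (961·1927) = 19.1925 K

value=19.19 K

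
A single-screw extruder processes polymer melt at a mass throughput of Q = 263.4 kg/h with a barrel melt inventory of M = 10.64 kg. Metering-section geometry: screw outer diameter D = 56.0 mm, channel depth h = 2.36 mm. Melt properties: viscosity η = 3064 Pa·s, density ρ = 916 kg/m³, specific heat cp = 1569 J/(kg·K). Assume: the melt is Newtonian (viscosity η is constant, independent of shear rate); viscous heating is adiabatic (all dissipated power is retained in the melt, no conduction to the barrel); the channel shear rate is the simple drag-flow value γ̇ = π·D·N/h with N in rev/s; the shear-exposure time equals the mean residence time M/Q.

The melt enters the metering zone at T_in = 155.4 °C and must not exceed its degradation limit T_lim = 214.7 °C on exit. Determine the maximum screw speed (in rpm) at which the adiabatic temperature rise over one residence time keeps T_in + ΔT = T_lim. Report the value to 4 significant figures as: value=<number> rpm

Throughput in SI: Q_s = 263.4 kg/h ÷ 3600 s/h = 0.0731667 kg/s
Mean residence time: t_res = M/Q_s = 10.64 kg / 0.0731667 kg/s = 145.421 s
Convert to metres: D = 0.056 m, h = 0.00236 m
ΔT_a = T_lim − T_in = 214.7 °C − 155.4 °C = 59.3 K
Invert ΔT = ηγ̇²t_res/(ρcp) for γ̇: γ̇_max² = ΔT_a ρ cp / (η t_res) = 59.3·916·1569 / (3064·145.421) = 191.274 s⁻²
Take the square root: γ̇_max = √(191.274) = 13.8302 s⁻¹
N_max = γ̇_max h / (πD) = 13.8302·0.00236/(π·0.056) = 0.185525 rev/s → ×60 = 11.1315 rpm

value=11.13 rpm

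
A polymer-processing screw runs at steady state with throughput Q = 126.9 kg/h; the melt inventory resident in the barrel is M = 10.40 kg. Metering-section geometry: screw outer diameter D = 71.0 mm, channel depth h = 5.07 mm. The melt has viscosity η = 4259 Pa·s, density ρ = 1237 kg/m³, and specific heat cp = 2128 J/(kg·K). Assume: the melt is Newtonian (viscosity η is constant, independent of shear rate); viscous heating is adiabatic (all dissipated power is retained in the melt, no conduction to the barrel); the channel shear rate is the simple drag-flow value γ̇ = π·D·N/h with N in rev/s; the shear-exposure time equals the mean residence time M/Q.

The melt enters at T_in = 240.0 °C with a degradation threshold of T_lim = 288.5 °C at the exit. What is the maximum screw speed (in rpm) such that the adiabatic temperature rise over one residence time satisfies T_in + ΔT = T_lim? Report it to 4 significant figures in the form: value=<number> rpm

Q_s = Q / 3600 = 126.9 / 3600 = 0.03525 kg/s
t_res = M / Q_s = 10.40 / 0.03525 = 295.035 s
D = 71.0 mm = 0.071 m;  h = 5.07 mm = 0.00507 m
ΔT_a = T_lim − T_in = 288.5 °C − 240.0 °C = 48.5 K
Invert ΔT = ηγ̇²t_res/(ρcp) for γ̇: γ̇_max² = ΔT_a ρ cp / (η t_res) = 48.5·1237·2128 / (4259·295.035) = 101.602 s⁻²
γ̇_max = √101.602 = 10.0798 s⁻¹
N_max = γ̇_max·h / (π·D) = 10.0798 · 0.00507 / (π · 0.071) = 0.229113 rev/s = 13.7468 rpm

value=13.75 rpm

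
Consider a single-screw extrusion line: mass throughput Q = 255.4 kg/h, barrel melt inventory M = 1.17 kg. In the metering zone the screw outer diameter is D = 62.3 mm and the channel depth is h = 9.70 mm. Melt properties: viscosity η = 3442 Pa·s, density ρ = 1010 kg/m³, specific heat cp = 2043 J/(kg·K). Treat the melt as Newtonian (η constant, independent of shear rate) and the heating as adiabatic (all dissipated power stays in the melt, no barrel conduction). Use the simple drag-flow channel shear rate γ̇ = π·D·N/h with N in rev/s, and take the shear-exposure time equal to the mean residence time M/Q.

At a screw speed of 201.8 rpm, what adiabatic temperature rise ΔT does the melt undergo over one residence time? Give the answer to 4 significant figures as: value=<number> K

value=126.7 K

Throughput in SI: Q_s = 255.4 kg/h ÷ 3600 s/h = 0.0709444 kg/s
Mean residence time: t_res = M/Q_s = 1.17 kg / 0.0709444 kg/s = 16.4918 s
Geometry in metres: D = 62.3 mm → 0.0623 m, h = 9.70 mm → 0.0097 m; screw speed N = 201.8 rpm = 3.36333 rev/s
γ̇ = π·D·N / h = π · 0.0623 · 3.36333 / 0.0097 = 67.8635 s⁻¹
ΔT = η·γ̇²·t_res/(ρ·cp) = [3442 × 67.8635² × 16.4918] / [1010 × 2043] = 126.695 K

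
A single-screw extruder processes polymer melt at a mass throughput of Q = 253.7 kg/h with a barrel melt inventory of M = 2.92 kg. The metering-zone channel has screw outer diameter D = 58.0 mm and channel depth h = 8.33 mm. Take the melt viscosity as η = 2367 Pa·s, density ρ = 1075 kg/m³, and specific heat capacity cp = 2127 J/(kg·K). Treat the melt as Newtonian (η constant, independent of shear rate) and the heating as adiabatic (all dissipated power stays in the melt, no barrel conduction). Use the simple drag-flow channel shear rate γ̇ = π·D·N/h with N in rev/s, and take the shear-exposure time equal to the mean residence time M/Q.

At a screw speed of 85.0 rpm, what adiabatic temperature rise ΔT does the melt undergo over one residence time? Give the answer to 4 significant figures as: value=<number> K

Q_s = Q / 3600 = 253.7 / 3600 = 0.0704722 kg/s
t_res = M / Q_s = 2.92 ÷ 0.0704722 = 41.4348 s
Convert to SI: D = 0.058 m, h = 0.00833 m, N = 85.0/60 = 1.41667 rev/s
γ̇ = π·D·N / h = π · 0.058 · 1.41667 / 0.00833 = 30.9885 s⁻¹
ΔT = η·γ̇²·t_res/(ρ·cp) = [2367 × 30.9885² × 41.4348] / [1075 × 2127] = 41.1897 K

value=41.19 K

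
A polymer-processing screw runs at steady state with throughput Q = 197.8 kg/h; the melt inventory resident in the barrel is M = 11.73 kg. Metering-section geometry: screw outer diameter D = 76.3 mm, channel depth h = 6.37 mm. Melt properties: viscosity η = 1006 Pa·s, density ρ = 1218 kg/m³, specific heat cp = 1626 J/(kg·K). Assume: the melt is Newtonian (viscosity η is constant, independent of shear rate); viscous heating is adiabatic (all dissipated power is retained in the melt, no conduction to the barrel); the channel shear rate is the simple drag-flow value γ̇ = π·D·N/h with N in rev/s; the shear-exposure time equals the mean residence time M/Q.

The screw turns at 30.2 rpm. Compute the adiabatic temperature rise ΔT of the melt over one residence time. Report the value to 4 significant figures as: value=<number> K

value=38.90 K

Q_s = Q / 3600 = 197.8 / 3600 = 0.0549444 kg/s
Mean residence time: t_res = M/Q_s = 11.73 kg / 0.0549444 kg/s = 213.488 s
D = 76.3 mm = 0.0763 m;  h = 6.37 mm = 0.00637 m;  N = 30.2 rpm / 60 = 0.503333 rev/s
Shear rate: γ̇ = πDN/h = π·0.0763·0.503333/0.00637 = 18.9405 s⁻¹
ΔT = η·γ̇²·t_res / (ρ·cp) = 1006 · (18.9405)² · 213.488 / (1218 · 1626) = 38.9032 K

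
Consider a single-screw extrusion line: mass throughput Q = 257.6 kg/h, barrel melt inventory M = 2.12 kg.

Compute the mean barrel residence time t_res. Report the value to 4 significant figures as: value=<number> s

value=29.63 s

Throughput in SI: Q_s = 257.6 kg/h ÷ 3600 s/h = 0.0715556 kg/s
Mean residence time: t_res = M/Q_s = 2.12 kg / 0.0715556 kg/s = 29.6273 s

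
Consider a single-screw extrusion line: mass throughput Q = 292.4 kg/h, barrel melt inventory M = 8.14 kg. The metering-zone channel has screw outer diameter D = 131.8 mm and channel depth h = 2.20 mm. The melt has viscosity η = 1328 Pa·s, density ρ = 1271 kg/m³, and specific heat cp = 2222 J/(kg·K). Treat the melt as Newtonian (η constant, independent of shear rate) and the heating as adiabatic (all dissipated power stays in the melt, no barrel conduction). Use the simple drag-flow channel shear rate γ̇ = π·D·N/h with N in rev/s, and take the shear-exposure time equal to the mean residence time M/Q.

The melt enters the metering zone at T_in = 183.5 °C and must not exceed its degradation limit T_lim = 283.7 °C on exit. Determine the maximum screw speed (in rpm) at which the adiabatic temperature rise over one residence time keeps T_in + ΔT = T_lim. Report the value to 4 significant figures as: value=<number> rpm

value=14.70 rpm

Throughput in SI: Q_s = 292.4 kg/h ÷ 3600 s/h = 0.0812222 kg/s
Mean residence time: t_res = M/Q_s = 8.14 kg / 0.0812222 kg/s = 100.219 s
Convert to metres: D = 0.1318 m, h = 0.0022 m
Allowable rise: ΔT_a = T_lim − T_in = 283.7 − 183.5 = 100.2 K
γ̇_max² = ΔT_a·ρ·cp / (η·t_res) = [100.2 × 1271 × 2222] / [1328 × 100.219] = 2126.23 s⁻²
Take the square root: γ̇_max = √(2126.23) = 46.111 s⁻¹
Solve γ̇ = πDN/h for N: N_max = γ̇_max·h/(π·D) = 46.111 × 0.0022 / (π × 0.1318) = 0.244998 rev/s = 14.6999 rpm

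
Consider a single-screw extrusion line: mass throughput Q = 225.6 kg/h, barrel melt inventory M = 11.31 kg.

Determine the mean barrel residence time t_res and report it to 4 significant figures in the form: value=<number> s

Convert throughput: Q = 225.6 kg/h = 225.6/3600 = 0.0626667 kg/s
t_res = M / Q_s = 11.31 ÷ 0.0626667 = 180.479 s

value=180.5 s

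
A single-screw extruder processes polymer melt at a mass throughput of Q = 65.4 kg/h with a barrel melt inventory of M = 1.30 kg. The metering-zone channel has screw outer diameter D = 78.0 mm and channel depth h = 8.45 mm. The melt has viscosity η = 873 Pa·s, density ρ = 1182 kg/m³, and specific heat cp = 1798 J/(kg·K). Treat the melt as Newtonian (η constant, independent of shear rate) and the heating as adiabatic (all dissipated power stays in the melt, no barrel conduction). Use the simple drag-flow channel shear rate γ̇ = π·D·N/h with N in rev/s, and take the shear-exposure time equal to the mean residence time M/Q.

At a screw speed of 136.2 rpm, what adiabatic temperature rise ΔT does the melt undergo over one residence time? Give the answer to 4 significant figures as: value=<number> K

value=127.4 K

Throughput in SI: Q_s = 65.4 kg/h ÷ 3600 s/h = 0.0181667 kg/s
t_res = M / Q_s = 1.30 ÷ 0.0181667 = 71.5596 s
D = 78.0 mm = 0.078 m;  h = 8.45 mm = 0.00845 m;  N = 136.2 rpm / 60 = 2.27 rev/s
Shear rate: γ̇ = πDN/h = π·0.078·2.27/0.00845 = 65.8284 s⁻¹
Adiabatic rise: ΔT = η γ̇² t_res / (ρ cp) = 873·(65.8284)²·71.5596 / (1182·1798) = 127.38 K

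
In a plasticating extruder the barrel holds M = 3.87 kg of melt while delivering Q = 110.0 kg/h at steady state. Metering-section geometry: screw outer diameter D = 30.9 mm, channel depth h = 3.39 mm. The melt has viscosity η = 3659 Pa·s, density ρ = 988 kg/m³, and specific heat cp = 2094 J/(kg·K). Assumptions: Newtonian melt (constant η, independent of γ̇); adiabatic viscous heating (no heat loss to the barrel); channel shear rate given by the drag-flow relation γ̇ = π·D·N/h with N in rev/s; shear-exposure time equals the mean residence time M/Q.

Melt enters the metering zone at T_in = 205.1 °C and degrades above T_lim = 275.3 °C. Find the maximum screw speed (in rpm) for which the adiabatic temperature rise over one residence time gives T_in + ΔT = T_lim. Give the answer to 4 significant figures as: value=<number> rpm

value=37.09 rpm

Q_s = Q / 3600 = 110.0 / 3600 = 0.0305556 kg/s
t_res = M / Q_s = 3.87 / 0.0305556 = 126.655 s
D = 30.9 mm = 0.0309 m;  h = 3.39 mm = 0.00339 m
ΔT_a = T_lim − T_in = 275.3 − 205.1 = 70.2 K
Invert ΔT = ηγ̇²t_res/(ρcp) for γ̇: γ̇_max² = ΔT_a ρ cp / (η t_res) = 70.2·988·2094 / (3659·126.655) = 313.392 s⁻²
γ̇_max = √313.392 = 17.7029 s⁻¹
N_max = γ̇_max h / (πD) = 17.7029·0.00339/(π·0.0309) = 0.618209 rev/s → ×60 = 37.0925 rpm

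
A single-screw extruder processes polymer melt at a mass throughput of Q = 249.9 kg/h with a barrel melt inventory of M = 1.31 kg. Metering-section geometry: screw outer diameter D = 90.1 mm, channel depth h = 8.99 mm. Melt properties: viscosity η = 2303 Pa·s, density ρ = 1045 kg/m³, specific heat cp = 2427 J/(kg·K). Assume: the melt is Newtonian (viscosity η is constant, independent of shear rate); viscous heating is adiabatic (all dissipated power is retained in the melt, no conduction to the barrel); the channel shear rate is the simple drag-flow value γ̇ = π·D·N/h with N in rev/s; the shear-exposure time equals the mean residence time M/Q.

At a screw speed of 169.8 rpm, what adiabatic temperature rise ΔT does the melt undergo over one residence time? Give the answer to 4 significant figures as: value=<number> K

value=136.1 K

Convert throughput: Q = 249.9 kg/h = 249.9/3600 = 0.0694167 kg/s
t_res = M / Q_s = 1.31 ÷ 0.0694167 = 18.8715 s
D = 90.1 mm = 0.0901 m;  h = 8.99 mm = 0.00899 m;  N = 169.8 rpm / 60 = 2.83 rev/s
Shear rate: γ̇ = πDN/h = π·0.0901·2.83/0.00899 = 89.1049 s⁻¹
ΔT = η·γ̇²·t_res / (ρ·cp) = 2303 · (89.1049)² · 18.8715 / (1045 · 2427) = 136.056 K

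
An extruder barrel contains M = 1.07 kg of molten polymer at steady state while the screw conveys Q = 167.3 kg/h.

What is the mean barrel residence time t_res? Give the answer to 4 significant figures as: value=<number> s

Throughput in SI: Q_s = 167.3 kg/h ÷ 3600 s/h = 0.0464722 kg/s
t_res = M / Q_s = 1.07 ÷ 0.0464722 = 23.0245 s

value=23.02 s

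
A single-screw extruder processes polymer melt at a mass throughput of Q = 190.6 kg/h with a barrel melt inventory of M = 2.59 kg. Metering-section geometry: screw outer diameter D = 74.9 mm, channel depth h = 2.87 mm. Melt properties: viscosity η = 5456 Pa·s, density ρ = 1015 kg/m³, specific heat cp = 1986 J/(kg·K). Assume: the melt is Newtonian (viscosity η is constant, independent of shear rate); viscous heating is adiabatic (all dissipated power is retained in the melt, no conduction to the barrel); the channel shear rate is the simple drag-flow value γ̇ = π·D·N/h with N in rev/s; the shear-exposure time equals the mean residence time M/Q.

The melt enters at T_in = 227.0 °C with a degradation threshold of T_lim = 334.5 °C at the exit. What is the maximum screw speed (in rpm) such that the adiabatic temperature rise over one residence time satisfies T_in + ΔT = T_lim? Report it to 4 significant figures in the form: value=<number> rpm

Q_s = Q / 3600 = 190.6 / 3600 = 0.0529444 kg/s
t_res = M / Q_s = 2.59 / 0.0529444 = 48.9192 s
D = 74.9 mm = 0.0749 m;  h = 2.87 mm = 0.00287 m
Allowable rise: ΔT_a = T_lim − T_in = 334.5 − 227.0 = 107.5 K
γ̇_max² = ΔT_a·ρ·cp/(η·t_res) = 107.5·1015·1986/(5456·48.9192) = 811.895 s⁻²
Take the square root: γ̇_max = √(811.895) = 28.4938 s⁻¹
Solve γ̇ = πDN/h for N: N_max = γ̇_max·h/(π·D) = 28.4938 × 0.00287 / (π × 0.0749) = 0.347536 rev/s = 20.8522 rpm

value=20.85 rpm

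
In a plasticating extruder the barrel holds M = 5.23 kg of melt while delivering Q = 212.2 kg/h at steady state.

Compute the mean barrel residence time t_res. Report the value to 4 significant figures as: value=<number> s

Throughput in SI: Q_s = 212.2 kg/h ÷ 3600 s/h = 0.0589444 kg/s
t_res = M / Q_s = 5.23 ÷ 0.0589444 = 88.7276 s

value=88.73 s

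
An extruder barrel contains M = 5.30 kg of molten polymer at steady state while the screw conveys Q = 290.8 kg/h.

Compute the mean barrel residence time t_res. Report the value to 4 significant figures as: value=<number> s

Q_s = Q / 3600 = 290.8 / 3600 = 0.0807778 kg/s
Mean residence time: t_res = M/Q_s = 5.30 kg / 0.0807778 kg/s = 65.6121 s

value=65.61 s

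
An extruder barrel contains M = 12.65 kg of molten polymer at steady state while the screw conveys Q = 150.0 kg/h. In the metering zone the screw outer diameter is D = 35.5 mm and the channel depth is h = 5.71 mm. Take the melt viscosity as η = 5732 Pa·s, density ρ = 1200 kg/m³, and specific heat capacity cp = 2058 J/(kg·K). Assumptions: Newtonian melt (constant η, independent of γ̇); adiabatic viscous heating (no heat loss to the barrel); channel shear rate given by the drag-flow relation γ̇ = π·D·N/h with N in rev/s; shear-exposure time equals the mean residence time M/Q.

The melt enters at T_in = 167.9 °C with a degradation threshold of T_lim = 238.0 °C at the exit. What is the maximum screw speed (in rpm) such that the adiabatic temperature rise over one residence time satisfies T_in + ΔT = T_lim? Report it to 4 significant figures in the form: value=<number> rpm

Q_s = Q / 3600 = 150.0 / 3600 = 0.0416667 kg/s
t_res = M / Q_s = 12.65 / 0.0416667 = 303.6 s
Convert to metres: D = 0.0355 m, h = 0.00571 m
Allowable rise: ΔT_a = T_lim − T_in = 238.0 − 167.9 = 70.1 K
γ̇_max² = ΔT_a·ρ·cp / (η·t_res) = [70.1 × 1200 × 2058] / [5732 × 303.6] = 99.4802 s⁻²
γ̇_max = sqrt(99.4802) = 9.97398 s⁻¹
Solve γ̇ = πDN/h for N: N_max = γ̇_max·h/(π·D) = 9.97398 × 0.00571 / (π × 0.0355) = 0.510653 rev/s = 30.6392 rpm

value=30.64 rpm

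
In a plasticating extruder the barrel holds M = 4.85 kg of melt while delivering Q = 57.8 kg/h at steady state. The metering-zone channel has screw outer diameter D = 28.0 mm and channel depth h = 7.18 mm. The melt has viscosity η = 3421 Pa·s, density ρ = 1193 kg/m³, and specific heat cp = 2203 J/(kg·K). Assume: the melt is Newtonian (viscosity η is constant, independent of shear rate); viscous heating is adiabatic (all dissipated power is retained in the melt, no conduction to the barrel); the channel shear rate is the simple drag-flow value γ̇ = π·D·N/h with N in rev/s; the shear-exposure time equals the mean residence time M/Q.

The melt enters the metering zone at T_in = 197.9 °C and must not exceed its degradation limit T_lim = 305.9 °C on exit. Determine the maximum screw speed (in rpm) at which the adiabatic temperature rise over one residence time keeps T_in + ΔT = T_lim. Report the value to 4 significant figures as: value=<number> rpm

value=81.17 rpm

Convert throughput: Q = 57.8 kg/h = 57.8/3600 = 0.0160556 kg/s
Mean residence time: t_res = M/Q_s = 4.85 kg / 0.0160556 kg/s = 302.076 s
Geometry in SI: D = 28.0 mm → 0.028 m, h = 7.18 mm → 0.00718 m
ΔT_a = T_lim − T_in = 305.9 − 197.9 = 108 K
γ̇_max² = ΔT_a·ρ·cp / (η·t_res) = [108 × 1193 × 2203] / [3421 × 302.076] = 274.669 s⁻²
γ̇_max = √274.669 = 16.5731 s⁻¹
N_max = γ̇_max h / (πD) = 16.5731·0.00718/(π·0.028) = 1.35276 rev/s → ×60 = 81.1657 rpm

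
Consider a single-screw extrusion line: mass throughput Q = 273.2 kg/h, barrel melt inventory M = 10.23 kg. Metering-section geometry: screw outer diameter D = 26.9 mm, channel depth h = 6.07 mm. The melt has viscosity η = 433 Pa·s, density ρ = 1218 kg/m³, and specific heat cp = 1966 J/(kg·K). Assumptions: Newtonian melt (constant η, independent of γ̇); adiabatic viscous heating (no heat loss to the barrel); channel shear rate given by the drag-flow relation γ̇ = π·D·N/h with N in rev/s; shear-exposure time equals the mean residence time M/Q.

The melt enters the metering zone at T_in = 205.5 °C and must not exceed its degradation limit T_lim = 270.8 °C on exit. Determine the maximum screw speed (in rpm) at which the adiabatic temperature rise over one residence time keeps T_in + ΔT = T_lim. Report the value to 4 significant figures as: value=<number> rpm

Q_s = Q / 3600 = 273.2 / 3600 = 0.0758889 kg/s
Mean residence time: t_res = M/Q_s = 10.23 kg / 0.0758889 kg/s = 134.802 s
D = 26.9 mm = 0.0269 m;  h = 6.07 mm = 0.00607 m
Allowable rise: ΔT_a = T_lim − T_in = 270.8 − 205.5 = 65.3 K
γ̇_max² = ΔT_a·ρ·cp / (η·t_res) = [65.3 × 1218 × 1966] / [433 × 134.802] = 2678.91 s⁻²
γ̇_max = √2678.91 = 51.7582 s⁻¹
Solve γ̇ = πDN/h for N: N_max = γ̇_max·h/(π·D) = 51.7582 × 0.00607 / (π × 0.0269) = 3.71763 rev/s = 223.058 rpm

value=223.1 rpm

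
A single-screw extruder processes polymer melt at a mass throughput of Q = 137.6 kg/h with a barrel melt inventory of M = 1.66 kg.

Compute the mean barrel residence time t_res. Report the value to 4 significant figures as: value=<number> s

value=43.43 s

Q_s = Q / 3600 = 137.6 / 3600 = 0.0382222 kg/s
Mean residence time: t_res = M/Q_s = 1.66 kg / 0.0382222 kg/s = 43.4302 s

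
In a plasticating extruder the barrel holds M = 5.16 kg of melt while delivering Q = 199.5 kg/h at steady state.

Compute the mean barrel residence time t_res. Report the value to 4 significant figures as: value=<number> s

value=93.11 s

Throughput in SI: Q_s = 199.5 kg/h ÷ 3600 s/h = 0.0554167 kg/s
Mean residence time: t_res = M/Q_s = 5.16 kg / 0.0554167 kg/s = 93.1128 s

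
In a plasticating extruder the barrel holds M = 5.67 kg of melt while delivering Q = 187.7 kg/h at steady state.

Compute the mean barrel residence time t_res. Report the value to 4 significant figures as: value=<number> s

value=108.7 s

Convert throughput: Q = 187.7 kg/h = 187.7/3600 = 0.0521389 kg/s
t_res = M / Q_s = 5.67 / 0.0521389 = 108.748 s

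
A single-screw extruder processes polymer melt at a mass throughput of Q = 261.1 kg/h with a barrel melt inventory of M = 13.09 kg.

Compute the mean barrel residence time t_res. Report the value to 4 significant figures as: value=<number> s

value=180.5 s

Throughput in SI: Q_s = 261.1 kg/h ÷ 3600 s/h = 0.0725278 kg/s
t_res = M / Q_s = 13.09 / 0.0725278 = 180.483 s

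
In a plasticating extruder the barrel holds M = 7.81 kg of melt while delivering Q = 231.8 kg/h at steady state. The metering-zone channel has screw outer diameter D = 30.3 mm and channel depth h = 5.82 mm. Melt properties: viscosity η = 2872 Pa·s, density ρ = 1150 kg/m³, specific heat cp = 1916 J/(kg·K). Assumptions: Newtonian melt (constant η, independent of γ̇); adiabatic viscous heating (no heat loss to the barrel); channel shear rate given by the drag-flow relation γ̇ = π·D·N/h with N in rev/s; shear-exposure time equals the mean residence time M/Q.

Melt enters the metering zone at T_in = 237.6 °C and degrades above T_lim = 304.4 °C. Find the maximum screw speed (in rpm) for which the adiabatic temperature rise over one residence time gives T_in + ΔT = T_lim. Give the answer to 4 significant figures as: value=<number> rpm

Q_s = Q / 3600 = 231.8 / 3600 = 0.0643889 kg/s
t_res = M / Q_s = 7.81 ÷ 0.0643889 = 121.294 s
D = 30.3 mm = 0.0303 m;  h = 5.82 mm = 0.00582 m
Allowable rise: ΔT_a = T_lim − T_in = 304.4 − 237.6 = 66.8 K
γ̇_max² = ΔT_a·ρ·cp/(η·t_res) = 66.8·1150·1916/(2872·121.294) = 422.518 s⁻²
Take the square root: γ̇_max = √(422.518) = 20.5552 s⁻¹
N_max = γ̇_max·h / (π·D) = 20.5552 · 0.00582 / (π · 0.0303) = 1.25676 rev/s = 75.4057 rpm

value=75.41 rpm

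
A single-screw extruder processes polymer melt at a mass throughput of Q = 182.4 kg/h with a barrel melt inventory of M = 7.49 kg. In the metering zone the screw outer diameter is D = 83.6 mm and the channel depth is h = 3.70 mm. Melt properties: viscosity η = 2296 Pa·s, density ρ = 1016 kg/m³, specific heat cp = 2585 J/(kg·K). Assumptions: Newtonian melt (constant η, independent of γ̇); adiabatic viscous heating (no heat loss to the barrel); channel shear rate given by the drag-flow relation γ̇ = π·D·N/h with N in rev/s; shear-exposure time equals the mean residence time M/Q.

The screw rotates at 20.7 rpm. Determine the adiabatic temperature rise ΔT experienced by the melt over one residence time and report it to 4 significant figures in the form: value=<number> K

Convert throughput: Q = 182.4 kg/h = 182.4/3600 = 0.0506667 kg/s
Mean residence time: t_res = M/Q_s = 7.49 kg / 0.0506667 kg/s = 147.829 s
Geometry in metres: D = 83.6 mm → 0.0836 m, h = 3.70 mm → 0.0037 m; screw speed N = 20.7 rpm = 0.345 rev/s
Shear rate: γ̇ = πDN/h = π·0.0836·0.345/0.0037 = 24.4891 s⁻¹
ΔT = η·γ̇²·t_res/(ρ·cp) = [2296 × 24.4891² × 147.829] / [1016 × 2585] = 77.504 K

value=77.50 K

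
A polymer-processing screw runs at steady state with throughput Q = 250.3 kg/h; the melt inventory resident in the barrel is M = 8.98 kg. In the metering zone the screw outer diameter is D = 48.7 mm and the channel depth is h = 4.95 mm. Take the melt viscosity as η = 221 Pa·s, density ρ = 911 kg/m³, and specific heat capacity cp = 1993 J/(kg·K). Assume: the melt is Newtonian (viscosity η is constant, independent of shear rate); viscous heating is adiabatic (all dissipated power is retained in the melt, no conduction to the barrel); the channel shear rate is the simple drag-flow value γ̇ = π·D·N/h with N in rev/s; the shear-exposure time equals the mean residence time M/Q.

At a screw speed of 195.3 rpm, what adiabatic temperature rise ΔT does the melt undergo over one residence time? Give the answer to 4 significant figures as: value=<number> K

Q_s = Q / 3600 = 250.3 / 3600 = 0.0695278 kg/s
Mean residence time: t_res = M/Q_s = 8.98 kg / 0.0695278 kg/s = 129.157 s
D = 48.7 mm = 0.0487 m;  h = 4.95 mm = 0.00495 m;  N = 195.3 rpm / 60 = 3.255 rev/s
Shear rate: γ̇ = πDN/h = π·0.0487·3.255/0.00495 = 100.606 s⁻¹
Adiabatic rise: ΔT = η γ̇² t_res / (ρ cp) = 221·(100.606)²·129.157 / (911·1993) = 159.123 K

value=159.1 K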